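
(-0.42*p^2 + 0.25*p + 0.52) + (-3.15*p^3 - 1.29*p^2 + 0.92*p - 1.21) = -3.15*p^3 - 1.71*p^2 + 1.17*p - 0.69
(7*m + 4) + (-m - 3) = 6*m + 1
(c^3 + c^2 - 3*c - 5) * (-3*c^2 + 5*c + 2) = -3*c^5 + 2*c^4 + 16*c^3 + 2*c^2 - 31*c - 10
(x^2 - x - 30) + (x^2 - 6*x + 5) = 2*x^2 - 7*x - 25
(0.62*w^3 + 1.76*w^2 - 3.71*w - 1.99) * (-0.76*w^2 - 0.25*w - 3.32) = -0.4712*w^5 - 1.4926*w^4 + 0.3212*w^3 - 3.4033*w^2 + 12.8147*w + 6.6068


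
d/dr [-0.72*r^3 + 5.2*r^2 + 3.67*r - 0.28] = -2.16*r^2 + 10.4*r + 3.67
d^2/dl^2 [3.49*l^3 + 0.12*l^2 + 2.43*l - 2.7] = 20.94*l + 0.24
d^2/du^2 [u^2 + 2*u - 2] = 2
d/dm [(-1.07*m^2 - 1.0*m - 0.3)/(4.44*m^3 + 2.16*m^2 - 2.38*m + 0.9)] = (4.7508*m^4 + 8.88*m^3 + 8.7026*m^2 - 0.63*m - 1.614)/(19.7136*m^6 + 19.1808*m^5 - 16.4688*m^4 - 2.2896*m^3 + 9.5524*m^2 - 4.284*m + 0.81)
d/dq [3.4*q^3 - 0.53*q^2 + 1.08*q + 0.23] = 10.2*q^2 - 1.06*q + 1.08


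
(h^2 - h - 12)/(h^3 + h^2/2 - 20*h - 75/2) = 2*(h - 4)/(2*h^2 - 5*h - 25)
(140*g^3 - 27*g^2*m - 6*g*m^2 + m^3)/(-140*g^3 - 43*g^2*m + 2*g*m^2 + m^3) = (-4*g + m)/(4*g + m)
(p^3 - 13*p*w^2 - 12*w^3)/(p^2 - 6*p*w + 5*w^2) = (p^3 - 13*p*w^2 - 12*w^3)/(p^2 - 6*p*w + 5*w^2)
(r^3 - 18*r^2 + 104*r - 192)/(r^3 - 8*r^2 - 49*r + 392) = (r^2 - 10*r + 24)/(r^2 - 49)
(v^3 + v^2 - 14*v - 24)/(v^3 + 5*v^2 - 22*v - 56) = (v + 3)/(v + 7)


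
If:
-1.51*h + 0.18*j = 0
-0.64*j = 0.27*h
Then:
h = 0.00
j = 0.00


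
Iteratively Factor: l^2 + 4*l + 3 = (l + 3)*(l + 1)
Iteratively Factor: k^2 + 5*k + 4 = (k + 1)*(k + 4)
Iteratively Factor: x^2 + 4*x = (x)*(x + 4)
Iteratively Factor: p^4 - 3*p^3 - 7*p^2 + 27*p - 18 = (p - 3)*(p^3 - 7*p + 6) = (p - 3)*(p + 3)*(p^2 - 3*p + 2) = (p - 3)*(p - 2)*(p + 3)*(p - 1)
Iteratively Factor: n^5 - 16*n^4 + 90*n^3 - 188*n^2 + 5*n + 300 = (n + 1)*(n^4 - 17*n^3 + 107*n^2 - 295*n + 300) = (n - 3)*(n + 1)*(n^3 - 14*n^2 + 65*n - 100) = (n - 5)*(n - 3)*(n + 1)*(n^2 - 9*n + 20) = (n - 5)^2*(n - 3)*(n + 1)*(n - 4)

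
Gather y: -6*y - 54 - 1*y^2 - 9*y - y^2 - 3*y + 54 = -2*y^2 - 18*y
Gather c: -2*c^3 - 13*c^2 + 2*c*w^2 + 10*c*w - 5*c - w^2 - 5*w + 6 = -2*c^3 - 13*c^2 + c*(2*w^2 + 10*w - 5) - w^2 - 5*w + 6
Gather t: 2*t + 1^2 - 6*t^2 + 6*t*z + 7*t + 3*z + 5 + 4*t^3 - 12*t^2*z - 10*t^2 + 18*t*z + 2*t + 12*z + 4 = 4*t^3 + t^2*(-12*z - 16) + t*(24*z + 11) + 15*z + 10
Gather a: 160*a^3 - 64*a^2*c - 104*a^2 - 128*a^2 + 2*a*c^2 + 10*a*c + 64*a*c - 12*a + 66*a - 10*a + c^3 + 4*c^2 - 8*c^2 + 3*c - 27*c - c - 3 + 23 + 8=160*a^3 + a^2*(-64*c - 232) + a*(2*c^2 + 74*c + 44) + c^3 - 4*c^2 - 25*c + 28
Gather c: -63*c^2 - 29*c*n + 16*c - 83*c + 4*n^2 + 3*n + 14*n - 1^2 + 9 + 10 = -63*c^2 + c*(-29*n - 67) + 4*n^2 + 17*n + 18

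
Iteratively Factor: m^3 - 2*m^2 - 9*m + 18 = (m + 3)*(m^2 - 5*m + 6) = (m - 3)*(m + 3)*(m - 2)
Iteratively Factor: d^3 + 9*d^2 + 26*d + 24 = (d + 3)*(d^2 + 6*d + 8) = (d + 2)*(d + 3)*(d + 4)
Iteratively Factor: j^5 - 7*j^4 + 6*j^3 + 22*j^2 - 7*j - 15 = (j - 1)*(j^4 - 6*j^3 + 22*j + 15) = (j - 3)*(j - 1)*(j^3 - 3*j^2 - 9*j - 5) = (j - 3)*(j - 1)*(j + 1)*(j^2 - 4*j - 5) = (j - 5)*(j - 3)*(j - 1)*(j + 1)*(j + 1)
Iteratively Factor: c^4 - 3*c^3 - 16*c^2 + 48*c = (c - 4)*(c^3 + c^2 - 12*c) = (c - 4)*(c + 4)*(c^2 - 3*c) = (c - 4)*(c - 3)*(c + 4)*(c)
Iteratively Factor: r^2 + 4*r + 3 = (r + 3)*(r + 1)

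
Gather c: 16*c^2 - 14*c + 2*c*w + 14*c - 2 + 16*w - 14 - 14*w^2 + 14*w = 16*c^2 + 2*c*w - 14*w^2 + 30*w - 16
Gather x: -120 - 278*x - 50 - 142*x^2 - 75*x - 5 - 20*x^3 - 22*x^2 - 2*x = -20*x^3 - 164*x^2 - 355*x - 175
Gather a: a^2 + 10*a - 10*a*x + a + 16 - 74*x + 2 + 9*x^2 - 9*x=a^2 + a*(11 - 10*x) + 9*x^2 - 83*x + 18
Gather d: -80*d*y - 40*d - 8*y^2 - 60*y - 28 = d*(-80*y - 40) - 8*y^2 - 60*y - 28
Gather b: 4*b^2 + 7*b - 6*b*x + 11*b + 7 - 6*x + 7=4*b^2 + b*(18 - 6*x) - 6*x + 14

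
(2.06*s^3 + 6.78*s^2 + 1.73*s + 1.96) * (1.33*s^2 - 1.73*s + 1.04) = 2.7398*s^5 + 5.4536*s^4 - 7.2861*s^3 + 6.6651*s^2 - 1.5916*s + 2.0384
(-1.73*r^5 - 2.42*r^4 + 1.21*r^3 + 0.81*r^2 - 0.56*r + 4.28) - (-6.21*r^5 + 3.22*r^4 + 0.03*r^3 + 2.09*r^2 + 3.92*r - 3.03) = 4.48*r^5 - 5.64*r^4 + 1.18*r^3 - 1.28*r^2 - 4.48*r + 7.31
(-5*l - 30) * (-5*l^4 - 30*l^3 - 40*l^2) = 25*l^5 + 300*l^4 + 1100*l^3 + 1200*l^2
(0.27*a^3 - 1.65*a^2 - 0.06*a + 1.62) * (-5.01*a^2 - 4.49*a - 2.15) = -1.3527*a^5 + 7.0542*a^4 + 7.1286*a^3 - 4.2993*a^2 - 7.1448*a - 3.483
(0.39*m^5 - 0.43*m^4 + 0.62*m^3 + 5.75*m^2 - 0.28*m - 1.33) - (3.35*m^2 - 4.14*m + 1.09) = 0.39*m^5 - 0.43*m^4 + 0.62*m^3 + 2.4*m^2 + 3.86*m - 2.42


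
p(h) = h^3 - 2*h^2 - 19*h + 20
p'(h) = 3*h^2 - 4*h - 19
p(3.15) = -28.44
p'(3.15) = -1.83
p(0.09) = 18.27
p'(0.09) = -19.34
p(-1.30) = 39.12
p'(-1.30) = -8.73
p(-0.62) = 30.77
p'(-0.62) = -15.37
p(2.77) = -26.72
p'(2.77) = -7.06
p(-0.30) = 25.49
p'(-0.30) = -17.53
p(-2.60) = 38.30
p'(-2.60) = 11.68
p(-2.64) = 37.82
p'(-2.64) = 12.47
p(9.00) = 416.00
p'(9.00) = 188.00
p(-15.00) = -3520.00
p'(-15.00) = 716.00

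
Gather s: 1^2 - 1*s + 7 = 8 - s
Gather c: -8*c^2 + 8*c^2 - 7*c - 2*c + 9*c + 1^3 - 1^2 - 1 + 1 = 0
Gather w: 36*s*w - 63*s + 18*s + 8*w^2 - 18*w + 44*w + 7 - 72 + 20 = -45*s + 8*w^2 + w*(36*s + 26) - 45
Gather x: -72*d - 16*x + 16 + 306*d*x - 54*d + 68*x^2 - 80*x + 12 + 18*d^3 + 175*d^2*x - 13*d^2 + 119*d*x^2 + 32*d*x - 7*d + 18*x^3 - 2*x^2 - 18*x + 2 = 18*d^3 - 13*d^2 - 133*d + 18*x^3 + x^2*(119*d + 66) + x*(175*d^2 + 338*d - 114) + 30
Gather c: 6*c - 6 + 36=6*c + 30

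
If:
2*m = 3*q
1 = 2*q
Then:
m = 3/4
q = 1/2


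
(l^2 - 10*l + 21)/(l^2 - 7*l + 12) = (l - 7)/(l - 4)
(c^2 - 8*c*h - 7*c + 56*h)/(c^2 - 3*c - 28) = (c - 8*h)/(c + 4)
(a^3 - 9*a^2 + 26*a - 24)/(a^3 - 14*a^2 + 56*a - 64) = (a - 3)/(a - 8)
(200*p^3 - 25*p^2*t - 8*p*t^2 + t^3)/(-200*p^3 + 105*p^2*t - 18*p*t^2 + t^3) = (-5*p - t)/(5*p - t)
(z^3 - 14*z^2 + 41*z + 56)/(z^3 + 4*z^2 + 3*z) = (z^2 - 15*z + 56)/(z*(z + 3))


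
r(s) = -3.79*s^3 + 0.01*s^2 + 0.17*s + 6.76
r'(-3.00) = -102.22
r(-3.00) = 108.67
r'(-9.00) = -920.98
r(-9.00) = 2768.95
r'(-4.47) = -227.10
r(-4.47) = 344.70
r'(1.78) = -35.82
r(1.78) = -14.28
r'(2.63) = -78.42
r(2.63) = -61.67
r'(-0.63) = -4.36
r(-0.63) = 7.60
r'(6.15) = -429.75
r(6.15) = -873.40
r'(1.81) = -37.04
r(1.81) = -15.37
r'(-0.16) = -0.12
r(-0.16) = 6.75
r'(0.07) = 0.12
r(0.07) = 6.77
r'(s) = -11.37*s^2 + 0.02*s + 0.17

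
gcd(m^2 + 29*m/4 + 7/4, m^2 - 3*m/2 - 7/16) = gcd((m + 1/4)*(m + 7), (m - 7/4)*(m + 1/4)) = m + 1/4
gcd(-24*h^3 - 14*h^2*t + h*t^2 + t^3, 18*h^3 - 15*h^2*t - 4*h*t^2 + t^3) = 3*h + t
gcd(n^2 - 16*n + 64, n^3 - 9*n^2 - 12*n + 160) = n - 8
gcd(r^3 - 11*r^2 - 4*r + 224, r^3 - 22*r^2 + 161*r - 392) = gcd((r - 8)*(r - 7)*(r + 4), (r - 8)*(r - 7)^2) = r^2 - 15*r + 56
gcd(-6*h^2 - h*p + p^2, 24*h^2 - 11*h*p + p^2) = -3*h + p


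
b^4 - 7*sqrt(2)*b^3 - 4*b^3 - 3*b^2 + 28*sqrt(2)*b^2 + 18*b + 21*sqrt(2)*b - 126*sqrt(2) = (b - 3)^2*(b + 2)*(b - 7*sqrt(2))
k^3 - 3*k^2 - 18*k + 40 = (k - 5)*(k - 2)*(k + 4)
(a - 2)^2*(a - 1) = a^3 - 5*a^2 + 8*a - 4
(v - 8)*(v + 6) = v^2 - 2*v - 48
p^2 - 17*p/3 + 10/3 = (p - 5)*(p - 2/3)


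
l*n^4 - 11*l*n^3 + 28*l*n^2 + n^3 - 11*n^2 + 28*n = n*(n - 7)*(n - 4)*(l*n + 1)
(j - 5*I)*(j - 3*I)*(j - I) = j^3 - 9*I*j^2 - 23*j + 15*I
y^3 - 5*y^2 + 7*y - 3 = (y - 3)*(y - 1)^2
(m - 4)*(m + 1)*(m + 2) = m^3 - m^2 - 10*m - 8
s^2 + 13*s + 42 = (s + 6)*(s + 7)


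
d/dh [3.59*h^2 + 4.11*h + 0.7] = 7.18*h + 4.11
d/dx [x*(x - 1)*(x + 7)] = 3*x^2 + 12*x - 7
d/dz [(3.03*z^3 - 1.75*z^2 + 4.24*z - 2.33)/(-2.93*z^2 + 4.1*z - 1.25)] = (-8.8779*z^4 + 24.846*z^3 - 6.1143*z^2 - 9.2788*z + 4.253)/(8.5849*z^4 - 24.026*z^3 + 24.135*z^2 - 10.25*z + 1.5625)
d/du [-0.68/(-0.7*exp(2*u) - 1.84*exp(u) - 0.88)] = (-0.952*exp(u) - 1.2512)*exp(u)/(0.7*exp(2*u) + 1.84*exp(u) + 0.88)^2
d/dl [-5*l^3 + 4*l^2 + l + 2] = -15*l^2 + 8*l + 1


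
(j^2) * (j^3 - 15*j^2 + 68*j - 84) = j^5 - 15*j^4 + 68*j^3 - 84*j^2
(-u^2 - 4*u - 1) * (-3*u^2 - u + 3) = 3*u^4 + 13*u^3 + 4*u^2 - 11*u - 3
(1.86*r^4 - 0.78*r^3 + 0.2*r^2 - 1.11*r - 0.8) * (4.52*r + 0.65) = 8.4072*r^5 - 2.3166*r^4 + 0.397*r^3 - 4.8872*r^2 - 4.3375*r - 0.52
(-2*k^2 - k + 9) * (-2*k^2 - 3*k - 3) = 4*k^4 + 8*k^3 - 9*k^2 - 24*k - 27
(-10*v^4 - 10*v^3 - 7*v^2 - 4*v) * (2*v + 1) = -20*v^5 - 30*v^4 - 24*v^3 - 15*v^2 - 4*v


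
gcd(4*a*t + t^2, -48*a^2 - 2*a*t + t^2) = 1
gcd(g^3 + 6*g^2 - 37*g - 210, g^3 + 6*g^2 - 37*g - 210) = g^3 + 6*g^2 - 37*g - 210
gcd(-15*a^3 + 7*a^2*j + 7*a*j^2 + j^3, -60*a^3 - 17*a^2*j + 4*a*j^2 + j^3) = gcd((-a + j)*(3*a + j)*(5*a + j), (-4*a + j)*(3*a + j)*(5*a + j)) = 15*a^2 + 8*a*j + j^2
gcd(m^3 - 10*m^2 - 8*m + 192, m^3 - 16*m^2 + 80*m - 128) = m - 8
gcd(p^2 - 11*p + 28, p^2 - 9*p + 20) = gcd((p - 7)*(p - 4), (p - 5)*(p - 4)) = p - 4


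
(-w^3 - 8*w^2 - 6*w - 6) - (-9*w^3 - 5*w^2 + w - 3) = 8*w^3 - 3*w^2 - 7*w - 3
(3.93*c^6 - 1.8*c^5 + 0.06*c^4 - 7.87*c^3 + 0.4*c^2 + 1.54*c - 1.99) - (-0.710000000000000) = 3.93*c^6 - 1.8*c^5 + 0.06*c^4 - 7.87*c^3 + 0.4*c^2 + 1.54*c - 1.28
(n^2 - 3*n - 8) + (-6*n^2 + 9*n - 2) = -5*n^2 + 6*n - 10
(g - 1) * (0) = 0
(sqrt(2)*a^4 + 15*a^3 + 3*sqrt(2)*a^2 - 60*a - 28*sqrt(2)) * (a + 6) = sqrt(2)*a^5 + 6*sqrt(2)*a^4 + 15*a^4 + 3*sqrt(2)*a^3 + 90*a^3 - 60*a^2 + 18*sqrt(2)*a^2 - 360*a - 28*sqrt(2)*a - 168*sqrt(2)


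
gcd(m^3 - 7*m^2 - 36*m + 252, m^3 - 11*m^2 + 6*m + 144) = m - 6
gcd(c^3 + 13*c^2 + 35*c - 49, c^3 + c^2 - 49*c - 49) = c + 7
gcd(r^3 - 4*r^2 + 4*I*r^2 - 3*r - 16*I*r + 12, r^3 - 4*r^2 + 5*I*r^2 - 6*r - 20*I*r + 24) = r^2 + r*(-4 + 3*I) - 12*I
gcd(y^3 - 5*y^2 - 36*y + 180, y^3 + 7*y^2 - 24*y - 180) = y^2 + y - 30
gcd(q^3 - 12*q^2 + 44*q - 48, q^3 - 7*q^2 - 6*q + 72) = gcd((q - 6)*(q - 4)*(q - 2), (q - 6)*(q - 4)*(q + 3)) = q^2 - 10*q + 24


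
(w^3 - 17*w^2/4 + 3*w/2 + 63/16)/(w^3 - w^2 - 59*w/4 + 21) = (w + 3/4)/(w + 4)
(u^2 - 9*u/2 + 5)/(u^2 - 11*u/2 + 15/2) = (u - 2)/(u - 3)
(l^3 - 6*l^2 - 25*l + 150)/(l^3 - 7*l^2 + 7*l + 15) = (l^2 - l - 30)/(l^2 - 2*l - 3)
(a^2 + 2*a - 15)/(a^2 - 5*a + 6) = (a + 5)/(a - 2)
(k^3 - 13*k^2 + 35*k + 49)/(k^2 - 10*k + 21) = (k^2 - 6*k - 7)/(k - 3)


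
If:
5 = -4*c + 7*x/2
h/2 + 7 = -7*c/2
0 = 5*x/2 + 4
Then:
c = -53/20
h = 91/20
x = -8/5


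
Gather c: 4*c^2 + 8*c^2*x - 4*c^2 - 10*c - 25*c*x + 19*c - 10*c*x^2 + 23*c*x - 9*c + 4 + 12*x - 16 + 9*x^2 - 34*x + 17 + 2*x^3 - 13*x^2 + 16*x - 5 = 8*c^2*x + c*(-10*x^2 - 2*x) + 2*x^3 - 4*x^2 - 6*x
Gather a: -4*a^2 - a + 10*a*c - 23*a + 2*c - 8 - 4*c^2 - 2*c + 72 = -4*a^2 + a*(10*c - 24) - 4*c^2 + 64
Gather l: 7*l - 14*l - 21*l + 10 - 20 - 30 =-28*l - 40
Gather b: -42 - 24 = -66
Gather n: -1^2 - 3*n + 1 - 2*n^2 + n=-2*n^2 - 2*n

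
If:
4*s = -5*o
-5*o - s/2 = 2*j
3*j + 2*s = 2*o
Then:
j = 0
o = 0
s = 0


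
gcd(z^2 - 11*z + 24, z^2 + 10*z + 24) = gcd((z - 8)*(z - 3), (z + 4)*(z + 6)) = 1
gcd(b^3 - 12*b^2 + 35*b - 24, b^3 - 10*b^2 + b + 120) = b - 8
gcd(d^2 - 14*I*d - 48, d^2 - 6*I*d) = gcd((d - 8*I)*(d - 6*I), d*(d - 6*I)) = d - 6*I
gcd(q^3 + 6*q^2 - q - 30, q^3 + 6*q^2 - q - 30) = q^3 + 6*q^2 - q - 30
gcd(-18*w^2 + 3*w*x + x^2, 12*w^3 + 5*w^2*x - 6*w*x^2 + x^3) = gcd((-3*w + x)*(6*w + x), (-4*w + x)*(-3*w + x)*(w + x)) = -3*w + x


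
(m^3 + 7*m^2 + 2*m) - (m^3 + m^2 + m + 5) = 6*m^2 + m - 5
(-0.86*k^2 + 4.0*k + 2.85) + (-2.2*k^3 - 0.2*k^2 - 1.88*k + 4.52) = -2.2*k^3 - 1.06*k^2 + 2.12*k + 7.37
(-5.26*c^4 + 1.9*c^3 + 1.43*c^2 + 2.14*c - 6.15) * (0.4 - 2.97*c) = 15.6222*c^5 - 7.747*c^4 - 3.4871*c^3 - 5.7838*c^2 + 19.1215*c - 2.46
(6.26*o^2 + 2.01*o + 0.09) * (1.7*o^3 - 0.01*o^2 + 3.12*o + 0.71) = 10.642*o^5 + 3.3544*o^4 + 19.6641*o^3 + 10.7149*o^2 + 1.7079*o + 0.0639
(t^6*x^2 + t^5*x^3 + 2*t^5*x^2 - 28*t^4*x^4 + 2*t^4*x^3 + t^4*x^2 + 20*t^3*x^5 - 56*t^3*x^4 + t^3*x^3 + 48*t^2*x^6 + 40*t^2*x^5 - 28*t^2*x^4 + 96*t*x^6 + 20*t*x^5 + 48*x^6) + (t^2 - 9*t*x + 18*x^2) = t^6*x^2 + t^5*x^3 + 2*t^5*x^2 - 28*t^4*x^4 + 2*t^4*x^3 + t^4*x^2 + 20*t^3*x^5 - 56*t^3*x^4 + t^3*x^3 + 48*t^2*x^6 + 40*t^2*x^5 - 28*t^2*x^4 + t^2 + 96*t*x^6 + 20*t*x^5 - 9*t*x + 48*x^6 + 18*x^2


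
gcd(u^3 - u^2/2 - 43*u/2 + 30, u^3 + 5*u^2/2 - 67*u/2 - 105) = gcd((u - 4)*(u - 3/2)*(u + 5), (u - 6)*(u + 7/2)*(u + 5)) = u + 5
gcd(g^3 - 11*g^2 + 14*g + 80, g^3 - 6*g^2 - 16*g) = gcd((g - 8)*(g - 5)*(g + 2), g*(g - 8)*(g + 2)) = g^2 - 6*g - 16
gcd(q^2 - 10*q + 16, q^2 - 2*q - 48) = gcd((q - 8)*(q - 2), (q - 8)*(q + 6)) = q - 8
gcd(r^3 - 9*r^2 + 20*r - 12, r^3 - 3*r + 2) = r - 1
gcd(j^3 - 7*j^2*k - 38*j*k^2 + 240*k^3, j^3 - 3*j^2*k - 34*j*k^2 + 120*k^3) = j^2 + j*k - 30*k^2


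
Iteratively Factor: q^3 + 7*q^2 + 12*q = (q + 3)*(q^2 + 4*q) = (q + 3)*(q + 4)*(q)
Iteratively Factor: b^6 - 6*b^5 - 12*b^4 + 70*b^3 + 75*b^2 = (b + 3)*(b^5 - 9*b^4 + 15*b^3 + 25*b^2) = (b - 5)*(b + 3)*(b^4 - 4*b^3 - 5*b^2) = (b - 5)^2*(b + 3)*(b^3 + b^2) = b*(b - 5)^2*(b + 3)*(b^2 + b) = b*(b - 5)^2*(b + 1)*(b + 3)*(b)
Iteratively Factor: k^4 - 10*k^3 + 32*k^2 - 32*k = (k)*(k^3 - 10*k^2 + 32*k - 32) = k*(k - 4)*(k^2 - 6*k + 8) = k*(k - 4)^2*(k - 2)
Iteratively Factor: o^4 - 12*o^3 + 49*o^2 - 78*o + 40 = (o - 5)*(o^3 - 7*o^2 + 14*o - 8) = (o - 5)*(o - 1)*(o^2 - 6*o + 8) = (o - 5)*(o - 2)*(o - 1)*(o - 4)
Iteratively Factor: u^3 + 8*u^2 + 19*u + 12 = (u + 3)*(u^2 + 5*u + 4) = (u + 1)*(u + 3)*(u + 4)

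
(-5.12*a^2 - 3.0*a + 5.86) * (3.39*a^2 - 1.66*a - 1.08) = -17.3568*a^4 - 1.6708*a^3 + 30.375*a^2 - 6.4876*a - 6.3288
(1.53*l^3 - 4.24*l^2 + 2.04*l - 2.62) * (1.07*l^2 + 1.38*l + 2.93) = 1.6371*l^5 - 2.4254*l^4 + 0.814500000000001*l^3 - 12.4114*l^2 + 2.3616*l - 7.6766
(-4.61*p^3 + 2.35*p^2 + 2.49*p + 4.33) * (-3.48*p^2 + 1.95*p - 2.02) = 16.0428*p^5 - 17.1675*p^4 + 5.2295*p^3 - 14.9599*p^2 + 3.4137*p - 8.7466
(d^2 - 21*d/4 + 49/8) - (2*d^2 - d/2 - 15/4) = -d^2 - 19*d/4 + 79/8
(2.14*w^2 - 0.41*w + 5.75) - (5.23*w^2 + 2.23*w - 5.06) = -3.09*w^2 - 2.64*w + 10.81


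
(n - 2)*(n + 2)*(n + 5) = n^3 + 5*n^2 - 4*n - 20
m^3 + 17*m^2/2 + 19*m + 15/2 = (m + 1/2)*(m + 3)*(m + 5)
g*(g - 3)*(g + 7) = g^3 + 4*g^2 - 21*g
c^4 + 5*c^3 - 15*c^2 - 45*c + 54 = (c - 3)*(c - 1)*(c + 3)*(c + 6)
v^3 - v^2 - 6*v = v*(v - 3)*(v + 2)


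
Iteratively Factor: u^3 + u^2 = (u + 1)*(u^2) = u*(u + 1)*(u)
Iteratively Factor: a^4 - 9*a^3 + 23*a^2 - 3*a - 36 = (a - 3)*(a^3 - 6*a^2 + 5*a + 12) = (a - 4)*(a - 3)*(a^2 - 2*a - 3) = (a - 4)*(a - 3)^2*(a + 1)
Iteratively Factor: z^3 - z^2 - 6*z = (z - 3)*(z^2 + 2*z) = (z - 3)*(z + 2)*(z)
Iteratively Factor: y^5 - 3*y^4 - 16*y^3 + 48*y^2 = (y - 4)*(y^4 + y^3 - 12*y^2) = y*(y - 4)*(y^3 + y^2 - 12*y) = y^2*(y - 4)*(y^2 + y - 12) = y^2*(y - 4)*(y + 4)*(y - 3)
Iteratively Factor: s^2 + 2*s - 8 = (s + 4)*(s - 2)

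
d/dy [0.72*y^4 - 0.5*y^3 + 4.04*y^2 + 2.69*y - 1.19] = 2.88*y^3 - 1.5*y^2 + 8.08*y + 2.69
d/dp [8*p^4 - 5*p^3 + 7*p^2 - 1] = p*(32*p^2 - 15*p + 14)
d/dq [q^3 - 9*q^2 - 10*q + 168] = 3*q^2 - 18*q - 10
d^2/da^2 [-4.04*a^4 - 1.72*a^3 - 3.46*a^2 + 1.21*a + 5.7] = -48.48*a^2 - 10.32*a - 6.92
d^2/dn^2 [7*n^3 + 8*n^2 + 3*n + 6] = 42*n + 16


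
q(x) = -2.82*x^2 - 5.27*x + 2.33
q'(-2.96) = 11.42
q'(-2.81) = 10.58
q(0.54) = -1.34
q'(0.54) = -8.32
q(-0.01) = 2.38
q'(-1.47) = 3.02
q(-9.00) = -178.66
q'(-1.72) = 4.43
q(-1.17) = 4.64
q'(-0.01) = -5.21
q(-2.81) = -5.13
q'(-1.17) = 1.33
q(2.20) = -22.91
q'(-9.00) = 45.49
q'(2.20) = -17.68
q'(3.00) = -22.19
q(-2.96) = -6.78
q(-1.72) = 3.05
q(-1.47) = 3.98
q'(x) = -5.64*x - 5.27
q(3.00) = -38.86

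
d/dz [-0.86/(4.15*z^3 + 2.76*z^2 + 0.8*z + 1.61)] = (10.707*z^2 + 4.7472*z + 0.688)/(4.15*z^3 + 2.76*z^2 + 0.8*z + 1.61)^2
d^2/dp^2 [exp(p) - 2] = exp(p)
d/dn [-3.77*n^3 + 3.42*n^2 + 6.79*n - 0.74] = -11.31*n^2 + 6.84*n + 6.79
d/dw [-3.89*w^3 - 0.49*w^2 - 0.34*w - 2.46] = -11.67*w^2 - 0.98*w - 0.34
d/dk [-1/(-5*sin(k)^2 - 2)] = -20*sin(2*k)/(5*cos(2*k) - 9)^2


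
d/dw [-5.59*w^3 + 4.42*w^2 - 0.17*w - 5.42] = -16.77*w^2 + 8.84*w - 0.17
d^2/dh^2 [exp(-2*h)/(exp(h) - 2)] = 4/(exp(3*h) - 2*exp(2*h)) + 5/(exp(h) - 2)^3 - 6*exp(-h)/(exp(h) - 2)^3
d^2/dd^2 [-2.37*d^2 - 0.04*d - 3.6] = -4.74000000000000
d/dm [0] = 0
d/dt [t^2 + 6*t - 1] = 2*t + 6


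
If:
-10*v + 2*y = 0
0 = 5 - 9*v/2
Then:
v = 10/9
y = 50/9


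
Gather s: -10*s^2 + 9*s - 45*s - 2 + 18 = -10*s^2 - 36*s + 16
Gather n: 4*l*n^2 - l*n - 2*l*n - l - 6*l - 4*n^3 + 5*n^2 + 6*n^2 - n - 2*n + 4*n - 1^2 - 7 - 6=-7*l - 4*n^3 + n^2*(4*l + 11) + n*(1 - 3*l) - 14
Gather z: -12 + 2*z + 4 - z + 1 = z - 7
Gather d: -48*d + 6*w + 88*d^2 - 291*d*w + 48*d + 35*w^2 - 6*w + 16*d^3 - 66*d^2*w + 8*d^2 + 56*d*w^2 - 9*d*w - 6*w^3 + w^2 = 16*d^3 + d^2*(96 - 66*w) + d*(56*w^2 - 300*w) - 6*w^3 + 36*w^2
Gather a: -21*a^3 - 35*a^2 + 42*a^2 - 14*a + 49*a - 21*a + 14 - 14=-21*a^3 + 7*a^2 + 14*a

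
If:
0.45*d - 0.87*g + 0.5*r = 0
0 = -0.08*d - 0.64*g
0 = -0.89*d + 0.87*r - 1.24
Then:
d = -0.67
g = 0.08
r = 0.74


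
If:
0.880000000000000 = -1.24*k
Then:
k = -0.71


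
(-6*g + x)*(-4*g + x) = 24*g^2 - 10*g*x + x^2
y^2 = y^2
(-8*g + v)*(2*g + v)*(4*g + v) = -64*g^3 - 40*g^2*v - 2*g*v^2 + v^3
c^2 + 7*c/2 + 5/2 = (c + 1)*(c + 5/2)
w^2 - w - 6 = (w - 3)*(w + 2)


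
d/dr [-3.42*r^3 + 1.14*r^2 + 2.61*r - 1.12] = -10.26*r^2 + 2.28*r + 2.61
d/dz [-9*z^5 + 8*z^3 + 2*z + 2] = -45*z^4 + 24*z^2 + 2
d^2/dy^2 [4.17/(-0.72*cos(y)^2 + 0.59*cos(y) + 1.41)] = (-8.646912*(1 - cos(y)^2)^2 + 5.314248*cos(y)^3 - 22.708569*cos(y)^2 - 7.159473*cos(y) + 20.016834)/(-0.72*cos(y)^2 + 0.59*cos(y) + 1.41)^3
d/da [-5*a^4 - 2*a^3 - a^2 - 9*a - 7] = -20*a^3 - 6*a^2 - 2*a - 9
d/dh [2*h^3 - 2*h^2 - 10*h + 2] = 6*h^2 - 4*h - 10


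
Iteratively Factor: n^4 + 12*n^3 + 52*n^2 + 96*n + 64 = (n + 4)*(n^3 + 8*n^2 + 20*n + 16) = (n + 4)^2*(n^2 + 4*n + 4) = (n + 2)*(n + 4)^2*(n + 2)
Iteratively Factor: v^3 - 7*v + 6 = (v - 1)*(v^2 + v - 6) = (v - 2)*(v - 1)*(v + 3)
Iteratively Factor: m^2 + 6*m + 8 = (m + 2)*(m + 4)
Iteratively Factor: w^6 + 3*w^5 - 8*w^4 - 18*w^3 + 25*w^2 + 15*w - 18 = (w - 2)*(w^5 + 5*w^4 + 2*w^3 - 14*w^2 - 3*w + 9) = (w - 2)*(w + 3)*(w^4 + 2*w^3 - 4*w^2 - 2*w + 3) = (w - 2)*(w + 1)*(w + 3)*(w^3 + w^2 - 5*w + 3) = (w - 2)*(w - 1)*(w + 1)*(w + 3)*(w^2 + 2*w - 3) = (w - 2)*(w - 1)^2*(w + 1)*(w + 3)*(w + 3)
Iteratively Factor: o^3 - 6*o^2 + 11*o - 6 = (o - 2)*(o^2 - 4*o + 3) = (o - 3)*(o - 2)*(o - 1)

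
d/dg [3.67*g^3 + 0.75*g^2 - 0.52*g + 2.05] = 11.01*g^2 + 1.5*g - 0.52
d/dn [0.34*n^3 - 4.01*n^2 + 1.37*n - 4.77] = 1.02*n^2 - 8.02*n + 1.37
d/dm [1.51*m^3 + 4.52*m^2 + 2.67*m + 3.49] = 4.53*m^2 + 9.04*m + 2.67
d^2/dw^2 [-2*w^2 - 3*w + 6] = -4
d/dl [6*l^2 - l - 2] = 12*l - 1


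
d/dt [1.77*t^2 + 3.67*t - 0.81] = 3.54*t + 3.67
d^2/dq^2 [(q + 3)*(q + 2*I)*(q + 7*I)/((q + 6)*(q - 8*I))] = (q^3*(-264 - 102*I) + q^2*(-5148 - 864*I) + q*(-23112 - 2016*I) - 37776 - 24768*I)/(q^6 + q^5*(18 - 24*I) + q^4*(-84 - 432*I) + q^3*(-3240 - 2080*I) + q^2*(-20736 + 4032*I) + q*(-41472 + 55296*I) + 110592*I)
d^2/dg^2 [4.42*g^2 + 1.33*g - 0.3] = 8.84000000000000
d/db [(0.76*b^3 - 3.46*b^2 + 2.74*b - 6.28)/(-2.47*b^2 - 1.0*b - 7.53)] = (-1.8772*b^4 - 1.52*b^3 - 6.9406*b^2 + 21.0844*b - 26.9122)/(6.1009*b^4 + 4.94*b^3 + 38.1982*b^2 + 15.06*b + 56.7009)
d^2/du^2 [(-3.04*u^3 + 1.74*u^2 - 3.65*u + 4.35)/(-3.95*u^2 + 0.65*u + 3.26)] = (-5.6843418860808e-14*u^5 - 5.6843418860808e-14*u^4 + 185.82431*u^3 - 503.01057*u^2 + 542.865474*u - 168.158398)/(61.629875*u^6 - 30.424875*u^5 - 147.585825*u^4 + 49.945675*u^3 + 121.80501*u^2 - 20.72382*u - 34.645976)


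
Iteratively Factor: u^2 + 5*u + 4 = (u + 4)*(u + 1)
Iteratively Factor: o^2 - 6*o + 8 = (o - 4)*(o - 2)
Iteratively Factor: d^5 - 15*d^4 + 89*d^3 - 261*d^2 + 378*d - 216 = (d - 3)*(d^4 - 12*d^3 + 53*d^2 - 102*d + 72) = (d - 3)*(d - 2)*(d^3 - 10*d^2 + 33*d - 36) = (d - 4)*(d - 3)*(d - 2)*(d^2 - 6*d + 9) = (d - 4)*(d - 3)^2*(d - 2)*(d - 3)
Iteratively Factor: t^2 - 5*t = (t - 5)*(t)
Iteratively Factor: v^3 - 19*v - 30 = (v + 2)*(v^2 - 2*v - 15) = (v - 5)*(v + 2)*(v + 3)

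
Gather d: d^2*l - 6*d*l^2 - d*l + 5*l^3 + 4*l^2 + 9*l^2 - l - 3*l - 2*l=d^2*l + d*(-6*l^2 - l) + 5*l^3 + 13*l^2 - 6*l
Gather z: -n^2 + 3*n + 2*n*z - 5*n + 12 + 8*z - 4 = -n^2 - 2*n + z*(2*n + 8) + 8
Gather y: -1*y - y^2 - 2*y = -y^2 - 3*y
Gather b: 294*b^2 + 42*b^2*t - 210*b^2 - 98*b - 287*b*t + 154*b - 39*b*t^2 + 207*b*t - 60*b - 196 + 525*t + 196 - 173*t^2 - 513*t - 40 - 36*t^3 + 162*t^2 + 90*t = b^2*(42*t + 84) + b*(-39*t^2 - 80*t - 4) - 36*t^3 - 11*t^2 + 102*t - 40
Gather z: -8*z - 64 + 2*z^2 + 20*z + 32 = 2*z^2 + 12*z - 32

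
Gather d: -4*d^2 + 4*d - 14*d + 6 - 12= -4*d^2 - 10*d - 6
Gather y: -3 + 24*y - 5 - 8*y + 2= 16*y - 6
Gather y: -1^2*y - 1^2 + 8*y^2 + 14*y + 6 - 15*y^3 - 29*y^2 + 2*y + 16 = -15*y^3 - 21*y^2 + 15*y + 21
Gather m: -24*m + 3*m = -21*m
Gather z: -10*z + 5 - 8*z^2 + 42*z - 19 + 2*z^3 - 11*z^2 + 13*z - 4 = 2*z^3 - 19*z^2 + 45*z - 18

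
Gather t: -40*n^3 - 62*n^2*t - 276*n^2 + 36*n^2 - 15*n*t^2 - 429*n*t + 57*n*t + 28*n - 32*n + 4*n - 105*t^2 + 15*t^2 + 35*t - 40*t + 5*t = -40*n^3 - 240*n^2 + t^2*(-15*n - 90) + t*(-62*n^2 - 372*n)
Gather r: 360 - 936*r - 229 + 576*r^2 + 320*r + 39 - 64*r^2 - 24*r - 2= 512*r^2 - 640*r + 168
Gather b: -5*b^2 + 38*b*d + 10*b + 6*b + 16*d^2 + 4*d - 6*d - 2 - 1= -5*b^2 + b*(38*d + 16) + 16*d^2 - 2*d - 3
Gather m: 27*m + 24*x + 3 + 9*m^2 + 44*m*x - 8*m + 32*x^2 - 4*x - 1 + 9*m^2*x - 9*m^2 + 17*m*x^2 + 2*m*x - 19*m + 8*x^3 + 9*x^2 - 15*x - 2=9*m^2*x + m*(17*x^2 + 46*x) + 8*x^3 + 41*x^2 + 5*x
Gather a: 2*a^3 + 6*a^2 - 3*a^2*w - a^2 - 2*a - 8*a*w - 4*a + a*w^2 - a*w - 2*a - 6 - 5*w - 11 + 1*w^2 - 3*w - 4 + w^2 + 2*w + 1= 2*a^3 + a^2*(5 - 3*w) + a*(w^2 - 9*w - 8) + 2*w^2 - 6*w - 20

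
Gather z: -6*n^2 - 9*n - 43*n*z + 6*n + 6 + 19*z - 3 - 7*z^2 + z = -6*n^2 - 3*n - 7*z^2 + z*(20 - 43*n) + 3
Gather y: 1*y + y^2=y^2 + y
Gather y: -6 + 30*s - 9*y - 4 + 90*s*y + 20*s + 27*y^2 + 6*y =50*s + 27*y^2 + y*(90*s - 3) - 10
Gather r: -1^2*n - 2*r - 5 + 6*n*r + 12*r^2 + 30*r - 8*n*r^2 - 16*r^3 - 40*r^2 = -n - 16*r^3 + r^2*(-8*n - 28) + r*(6*n + 28) - 5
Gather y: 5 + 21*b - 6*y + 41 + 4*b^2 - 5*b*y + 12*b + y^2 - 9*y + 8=4*b^2 + 33*b + y^2 + y*(-5*b - 15) + 54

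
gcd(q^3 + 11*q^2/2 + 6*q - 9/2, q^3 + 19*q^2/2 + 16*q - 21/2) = q^2 + 5*q/2 - 3/2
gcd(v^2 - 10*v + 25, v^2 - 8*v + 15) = v - 5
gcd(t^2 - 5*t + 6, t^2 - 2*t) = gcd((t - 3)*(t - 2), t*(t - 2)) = t - 2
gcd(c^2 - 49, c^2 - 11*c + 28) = c - 7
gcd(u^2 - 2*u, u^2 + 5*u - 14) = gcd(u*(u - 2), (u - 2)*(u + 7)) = u - 2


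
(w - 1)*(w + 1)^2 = w^3 + w^2 - w - 1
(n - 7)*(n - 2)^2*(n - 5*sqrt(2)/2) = n^4 - 11*n^3 - 5*sqrt(2)*n^3/2 + 32*n^2 + 55*sqrt(2)*n^2/2 - 80*sqrt(2)*n - 28*n + 70*sqrt(2)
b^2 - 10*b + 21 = (b - 7)*(b - 3)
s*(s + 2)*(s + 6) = s^3 + 8*s^2 + 12*s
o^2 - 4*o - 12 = (o - 6)*(o + 2)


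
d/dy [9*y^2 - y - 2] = 18*y - 1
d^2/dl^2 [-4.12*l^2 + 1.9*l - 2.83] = -8.24000000000000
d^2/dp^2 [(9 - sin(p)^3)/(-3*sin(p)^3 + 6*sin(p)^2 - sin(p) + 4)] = (-18*sin(p)^8 - 24*sin(p)^7 + 675*sin(p)^6 - 1852*sin(p)^5 + 566*sin(p)^4 + 3212*sin(p)^3 - 2985*sin(p)^2 - 192*sin(p) + 414)/(3*sin(p)^3 - 6*sin(p)^2 + sin(p) - 4)^3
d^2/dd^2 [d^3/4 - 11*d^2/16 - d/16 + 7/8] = 3*d/2 - 11/8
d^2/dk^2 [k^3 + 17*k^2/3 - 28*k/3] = 6*k + 34/3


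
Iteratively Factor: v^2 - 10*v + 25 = (v - 5)*(v - 5)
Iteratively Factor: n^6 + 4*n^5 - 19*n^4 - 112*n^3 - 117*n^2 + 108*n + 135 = (n + 1)*(n^5 + 3*n^4 - 22*n^3 - 90*n^2 - 27*n + 135) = (n + 1)*(n + 3)*(n^4 - 22*n^2 - 24*n + 45) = (n - 1)*(n + 1)*(n + 3)*(n^3 + n^2 - 21*n - 45) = (n - 5)*(n - 1)*(n + 1)*(n + 3)*(n^2 + 6*n + 9) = (n - 5)*(n - 1)*(n + 1)*(n + 3)^2*(n + 3)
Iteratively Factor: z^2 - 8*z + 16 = (z - 4)*(z - 4)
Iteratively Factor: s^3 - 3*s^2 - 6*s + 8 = (s + 2)*(s^2 - 5*s + 4) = (s - 4)*(s + 2)*(s - 1)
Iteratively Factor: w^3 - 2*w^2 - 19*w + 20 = (w - 1)*(w^2 - w - 20) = (w - 1)*(w + 4)*(w - 5)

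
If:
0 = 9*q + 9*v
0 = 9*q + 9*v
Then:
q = -v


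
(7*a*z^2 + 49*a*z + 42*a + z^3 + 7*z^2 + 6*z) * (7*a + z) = 49*a^2*z^2 + 343*a^2*z + 294*a^2 + 14*a*z^3 + 98*a*z^2 + 84*a*z + z^4 + 7*z^3 + 6*z^2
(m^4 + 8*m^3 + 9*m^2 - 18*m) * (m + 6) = m^5 + 14*m^4 + 57*m^3 + 36*m^2 - 108*m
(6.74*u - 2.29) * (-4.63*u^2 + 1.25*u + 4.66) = -31.2062*u^3 + 19.0277*u^2 + 28.5459*u - 10.6714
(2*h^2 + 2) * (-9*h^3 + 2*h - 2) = -18*h^5 - 14*h^3 - 4*h^2 + 4*h - 4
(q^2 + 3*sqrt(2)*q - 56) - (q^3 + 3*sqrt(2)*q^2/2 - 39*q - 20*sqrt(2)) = -q^3 - 3*sqrt(2)*q^2/2 + q^2 + 3*sqrt(2)*q + 39*q - 56 + 20*sqrt(2)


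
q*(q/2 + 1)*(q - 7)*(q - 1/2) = q^4/2 - 11*q^3/4 - 23*q^2/4 + 7*q/2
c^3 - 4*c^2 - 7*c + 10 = (c - 5)*(c - 1)*(c + 2)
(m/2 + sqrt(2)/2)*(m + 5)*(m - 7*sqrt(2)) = m^3/2 - 3*sqrt(2)*m^2 + 5*m^2/2 - 15*sqrt(2)*m - 7*m - 35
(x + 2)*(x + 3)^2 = x^3 + 8*x^2 + 21*x + 18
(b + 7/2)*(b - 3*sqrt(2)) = b^2 - 3*sqrt(2)*b + 7*b/2 - 21*sqrt(2)/2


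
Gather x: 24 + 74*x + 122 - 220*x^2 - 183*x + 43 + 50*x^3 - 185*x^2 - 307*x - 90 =50*x^3 - 405*x^2 - 416*x + 99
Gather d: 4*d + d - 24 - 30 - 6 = 5*d - 60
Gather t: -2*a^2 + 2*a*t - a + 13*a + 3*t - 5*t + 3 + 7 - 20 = -2*a^2 + 12*a + t*(2*a - 2) - 10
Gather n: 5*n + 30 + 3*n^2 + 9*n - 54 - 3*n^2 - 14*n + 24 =0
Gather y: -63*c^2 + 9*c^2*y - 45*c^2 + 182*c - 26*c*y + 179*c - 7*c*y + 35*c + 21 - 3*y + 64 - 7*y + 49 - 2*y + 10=-108*c^2 + 396*c + y*(9*c^2 - 33*c - 12) + 144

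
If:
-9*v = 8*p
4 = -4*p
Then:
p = -1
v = 8/9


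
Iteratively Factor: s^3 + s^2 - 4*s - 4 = (s + 1)*(s^2 - 4) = (s - 2)*(s + 1)*(s + 2)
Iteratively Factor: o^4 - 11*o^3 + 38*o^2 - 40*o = (o - 4)*(o^3 - 7*o^2 + 10*o) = o*(o - 4)*(o^2 - 7*o + 10) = o*(o - 5)*(o - 4)*(o - 2)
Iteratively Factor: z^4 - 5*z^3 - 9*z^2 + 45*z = (z + 3)*(z^3 - 8*z^2 + 15*z) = z*(z + 3)*(z^2 - 8*z + 15) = z*(z - 3)*(z + 3)*(z - 5)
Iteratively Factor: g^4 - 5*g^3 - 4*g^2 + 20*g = (g - 5)*(g^3 - 4*g) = (g - 5)*(g + 2)*(g^2 - 2*g) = (g - 5)*(g - 2)*(g + 2)*(g)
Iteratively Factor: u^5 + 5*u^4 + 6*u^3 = (u)*(u^4 + 5*u^3 + 6*u^2) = u*(u + 2)*(u^3 + 3*u^2) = u^2*(u + 2)*(u^2 + 3*u) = u^3*(u + 2)*(u + 3)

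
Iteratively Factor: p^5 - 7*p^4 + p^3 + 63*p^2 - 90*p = (p + 3)*(p^4 - 10*p^3 + 31*p^2 - 30*p) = p*(p + 3)*(p^3 - 10*p^2 + 31*p - 30) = p*(p - 5)*(p + 3)*(p^2 - 5*p + 6) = p*(p - 5)*(p - 2)*(p + 3)*(p - 3)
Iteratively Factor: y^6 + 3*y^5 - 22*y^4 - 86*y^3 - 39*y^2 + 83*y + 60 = (y + 3)*(y^5 - 22*y^3 - 20*y^2 + 21*y + 20) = (y - 5)*(y + 3)*(y^4 + 5*y^3 + 3*y^2 - 5*y - 4) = (y - 5)*(y + 1)*(y + 3)*(y^3 + 4*y^2 - y - 4) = (y - 5)*(y + 1)^2*(y + 3)*(y^2 + 3*y - 4) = (y - 5)*(y - 1)*(y + 1)^2*(y + 3)*(y + 4)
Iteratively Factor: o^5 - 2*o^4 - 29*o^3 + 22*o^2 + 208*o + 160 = (o - 5)*(o^4 + 3*o^3 - 14*o^2 - 48*o - 32) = (o - 5)*(o + 2)*(o^3 + o^2 - 16*o - 16) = (o - 5)*(o + 2)*(o + 4)*(o^2 - 3*o - 4) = (o - 5)*(o - 4)*(o + 2)*(o + 4)*(o + 1)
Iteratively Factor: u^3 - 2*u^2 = (u)*(u^2 - 2*u) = u*(u - 2)*(u)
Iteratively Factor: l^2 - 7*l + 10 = (l - 5)*(l - 2)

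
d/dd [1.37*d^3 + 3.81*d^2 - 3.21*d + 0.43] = 4.11*d^2 + 7.62*d - 3.21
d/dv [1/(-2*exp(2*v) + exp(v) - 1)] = (4*exp(v) - 1)*exp(v)/(2*exp(2*v) - exp(v) + 1)^2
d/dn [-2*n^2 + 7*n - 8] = 7 - 4*n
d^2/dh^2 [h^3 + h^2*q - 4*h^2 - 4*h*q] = 6*h + 2*q - 8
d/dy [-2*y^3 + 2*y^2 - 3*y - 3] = -6*y^2 + 4*y - 3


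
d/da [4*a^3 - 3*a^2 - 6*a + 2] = 12*a^2 - 6*a - 6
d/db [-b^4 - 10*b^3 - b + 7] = -4*b^3 - 30*b^2 - 1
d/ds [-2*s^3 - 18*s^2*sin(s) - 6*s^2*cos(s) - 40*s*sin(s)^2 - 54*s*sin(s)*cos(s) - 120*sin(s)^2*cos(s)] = 6*s^2*sin(s) - 18*s^2*cos(s) - 6*s^2 - 36*s*sin(s) - 40*s*sin(2*s) - 12*s*cos(s) - 54*s*cos(2*s) + 30*sin(s) - 27*sin(2*s) - 90*sin(3*s) + 20*cos(2*s) - 20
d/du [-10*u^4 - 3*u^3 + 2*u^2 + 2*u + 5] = -40*u^3 - 9*u^2 + 4*u + 2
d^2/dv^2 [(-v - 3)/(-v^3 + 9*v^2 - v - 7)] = 2*((v + 3)*(3*v^2 - 18*v + 1)^2 + (-3*v^2 + 18*v - 3*(v - 3)*(v + 3) - 1)*(v^3 - 9*v^2 + v + 7))/(v^3 - 9*v^2 + v + 7)^3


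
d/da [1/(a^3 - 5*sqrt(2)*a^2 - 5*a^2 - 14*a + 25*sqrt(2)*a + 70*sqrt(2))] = (-3*a^2 + 10*a + 10*sqrt(2)*a - 25*sqrt(2) + 14)/(a^3 - 5*sqrt(2)*a^2 - 5*a^2 - 14*a + 25*sqrt(2)*a + 70*sqrt(2))^2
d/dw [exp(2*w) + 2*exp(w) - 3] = 2*(exp(w) + 1)*exp(w)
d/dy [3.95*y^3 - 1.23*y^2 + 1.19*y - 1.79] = 11.85*y^2 - 2.46*y + 1.19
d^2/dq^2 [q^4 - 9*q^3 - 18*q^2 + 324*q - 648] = 12*q^2 - 54*q - 36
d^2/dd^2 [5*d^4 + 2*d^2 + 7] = 60*d^2 + 4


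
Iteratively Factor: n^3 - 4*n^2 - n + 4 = (n - 4)*(n^2 - 1) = (n - 4)*(n - 1)*(n + 1)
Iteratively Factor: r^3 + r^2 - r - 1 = (r - 1)*(r^2 + 2*r + 1) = (r - 1)*(r + 1)*(r + 1)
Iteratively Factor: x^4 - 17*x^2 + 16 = (x + 4)*(x^3 - 4*x^2 - x + 4) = (x + 1)*(x + 4)*(x^2 - 5*x + 4) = (x - 4)*(x + 1)*(x + 4)*(x - 1)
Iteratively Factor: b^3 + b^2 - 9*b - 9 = (b - 3)*(b^2 + 4*b + 3) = (b - 3)*(b + 3)*(b + 1)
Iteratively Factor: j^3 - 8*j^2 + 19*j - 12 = (j - 4)*(j^2 - 4*j + 3) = (j - 4)*(j - 3)*(j - 1)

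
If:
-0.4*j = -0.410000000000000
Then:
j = 1.02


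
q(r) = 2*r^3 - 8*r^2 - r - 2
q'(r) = 6*r^2 - 16*r - 1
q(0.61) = -5.13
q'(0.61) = -8.53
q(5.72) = 104.83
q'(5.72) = 103.79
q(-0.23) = -2.22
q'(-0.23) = 3.00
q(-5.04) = -456.22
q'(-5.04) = 232.05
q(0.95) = -8.46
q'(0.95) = -10.78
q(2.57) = -23.46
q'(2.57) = -2.49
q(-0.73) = -6.31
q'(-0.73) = 13.88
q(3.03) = -22.84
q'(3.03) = 5.61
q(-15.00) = -8537.00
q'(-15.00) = 1589.00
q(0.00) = -2.00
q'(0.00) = -1.00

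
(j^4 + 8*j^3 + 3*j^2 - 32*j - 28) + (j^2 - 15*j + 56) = j^4 + 8*j^3 + 4*j^2 - 47*j + 28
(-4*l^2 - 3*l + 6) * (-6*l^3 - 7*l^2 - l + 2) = 24*l^5 + 46*l^4 - 11*l^3 - 47*l^2 - 12*l + 12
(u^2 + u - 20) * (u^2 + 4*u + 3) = u^4 + 5*u^3 - 13*u^2 - 77*u - 60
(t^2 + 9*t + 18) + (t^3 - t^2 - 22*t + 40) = t^3 - 13*t + 58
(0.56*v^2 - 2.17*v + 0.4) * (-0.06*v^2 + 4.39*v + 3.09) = -0.0336*v^4 + 2.5886*v^3 - 7.8199*v^2 - 4.9493*v + 1.236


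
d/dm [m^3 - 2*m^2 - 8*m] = 3*m^2 - 4*m - 8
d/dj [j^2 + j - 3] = 2*j + 1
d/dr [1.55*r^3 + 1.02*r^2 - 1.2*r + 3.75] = 4.65*r^2 + 2.04*r - 1.2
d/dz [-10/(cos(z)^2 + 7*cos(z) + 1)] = -10*(2*cos(z) + 7)*sin(z)/(cos(z)^2 + 7*cos(z) + 1)^2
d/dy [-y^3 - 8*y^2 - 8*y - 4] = -3*y^2 - 16*y - 8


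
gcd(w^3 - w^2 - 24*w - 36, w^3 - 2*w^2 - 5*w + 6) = w + 2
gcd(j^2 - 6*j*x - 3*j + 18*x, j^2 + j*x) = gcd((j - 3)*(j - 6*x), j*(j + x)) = 1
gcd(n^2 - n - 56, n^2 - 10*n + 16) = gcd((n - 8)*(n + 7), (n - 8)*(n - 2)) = n - 8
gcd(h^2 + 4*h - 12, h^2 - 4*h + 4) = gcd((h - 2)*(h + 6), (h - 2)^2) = h - 2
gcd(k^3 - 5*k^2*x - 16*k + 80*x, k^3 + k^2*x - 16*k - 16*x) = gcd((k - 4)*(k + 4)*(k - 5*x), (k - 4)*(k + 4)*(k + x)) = k^2 - 16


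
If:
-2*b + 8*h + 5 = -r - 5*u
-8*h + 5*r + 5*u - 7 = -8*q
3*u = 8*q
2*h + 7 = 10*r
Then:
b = 503*u/70 + 4/5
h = 8*u/7 - 1/2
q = 3*u/8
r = 8*u/35 + 3/5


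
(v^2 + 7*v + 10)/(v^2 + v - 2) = (v + 5)/(v - 1)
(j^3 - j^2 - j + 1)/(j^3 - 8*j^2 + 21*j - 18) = (j^3 - j^2 - j + 1)/(j^3 - 8*j^2 + 21*j - 18)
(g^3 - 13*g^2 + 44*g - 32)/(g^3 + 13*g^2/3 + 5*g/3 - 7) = 3*(g^2 - 12*g + 32)/(3*g^2 + 16*g + 21)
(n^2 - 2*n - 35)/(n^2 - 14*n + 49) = (n + 5)/(n - 7)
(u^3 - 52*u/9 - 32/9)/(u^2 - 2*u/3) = (9*u^3 - 52*u - 32)/(3*u*(3*u - 2))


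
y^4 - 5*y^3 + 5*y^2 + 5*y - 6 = (y - 3)*(y - 2)*(y - 1)*(y + 1)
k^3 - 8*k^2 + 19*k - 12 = (k - 4)*(k - 3)*(k - 1)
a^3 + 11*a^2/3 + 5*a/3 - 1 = (a - 1/3)*(a + 1)*(a + 3)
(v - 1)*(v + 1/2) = v^2 - v/2 - 1/2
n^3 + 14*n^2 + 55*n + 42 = (n + 1)*(n + 6)*(n + 7)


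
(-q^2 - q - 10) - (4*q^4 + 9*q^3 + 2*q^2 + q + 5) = -4*q^4 - 9*q^3 - 3*q^2 - 2*q - 15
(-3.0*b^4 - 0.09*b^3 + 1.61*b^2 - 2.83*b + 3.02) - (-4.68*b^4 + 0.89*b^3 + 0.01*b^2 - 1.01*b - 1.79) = 1.68*b^4 - 0.98*b^3 + 1.6*b^2 - 1.82*b + 4.81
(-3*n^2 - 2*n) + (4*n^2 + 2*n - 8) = n^2 - 8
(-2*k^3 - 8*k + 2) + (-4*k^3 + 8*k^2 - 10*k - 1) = -6*k^3 + 8*k^2 - 18*k + 1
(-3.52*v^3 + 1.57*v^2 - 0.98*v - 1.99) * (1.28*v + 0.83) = -4.5056*v^4 - 0.911999999999999*v^3 + 0.0487*v^2 - 3.3606*v - 1.6517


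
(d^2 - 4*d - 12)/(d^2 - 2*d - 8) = (d - 6)/(d - 4)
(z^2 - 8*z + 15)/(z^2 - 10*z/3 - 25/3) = 3*(z - 3)/(3*z + 5)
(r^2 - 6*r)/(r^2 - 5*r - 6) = r/(r + 1)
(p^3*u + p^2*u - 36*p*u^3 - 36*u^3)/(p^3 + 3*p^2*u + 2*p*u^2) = u*(p^3 + p^2 - 36*p*u^2 - 36*u^2)/(p*(p^2 + 3*p*u + 2*u^2))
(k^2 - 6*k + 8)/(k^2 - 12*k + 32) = (k - 2)/(k - 8)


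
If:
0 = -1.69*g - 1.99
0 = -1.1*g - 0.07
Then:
No Solution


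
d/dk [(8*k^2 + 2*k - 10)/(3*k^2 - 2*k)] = 2*(-11*k^2 + 30*k - 10)/(k^2*(9*k^2 - 12*k + 4))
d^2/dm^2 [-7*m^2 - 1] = -14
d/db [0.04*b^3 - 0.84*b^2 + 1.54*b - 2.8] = 0.12*b^2 - 1.68*b + 1.54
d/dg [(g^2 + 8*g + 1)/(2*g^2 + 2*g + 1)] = 2*(-7*g^2 - g + 3)/(4*g^4 + 8*g^3 + 8*g^2 + 4*g + 1)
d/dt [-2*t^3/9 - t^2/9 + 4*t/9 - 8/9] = -2*t^2/3 - 2*t/9 + 4/9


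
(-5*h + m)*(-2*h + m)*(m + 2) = 10*h^2*m + 20*h^2 - 7*h*m^2 - 14*h*m + m^3 + 2*m^2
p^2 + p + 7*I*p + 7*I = (p + 1)*(p + 7*I)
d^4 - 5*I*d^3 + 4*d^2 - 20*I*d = d*(d - 5*I)*(d - 2*I)*(d + 2*I)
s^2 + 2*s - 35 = (s - 5)*(s + 7)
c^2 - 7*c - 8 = (c - 8)*(c + 1)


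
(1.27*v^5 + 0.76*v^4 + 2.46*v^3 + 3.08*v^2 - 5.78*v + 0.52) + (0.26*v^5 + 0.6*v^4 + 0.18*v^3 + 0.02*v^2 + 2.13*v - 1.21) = 1.53*v^5 + 1.36*v^4 + 2.64*v^3 + 3.1*v^2 - 3.65*v - 0.69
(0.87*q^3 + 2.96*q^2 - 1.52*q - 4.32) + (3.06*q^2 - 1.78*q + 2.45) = 0.87*q^3 + 6.02*q^2 - 3.3*q - 1.87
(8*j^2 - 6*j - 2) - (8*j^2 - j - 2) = -5*j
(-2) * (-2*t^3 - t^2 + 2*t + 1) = 4*t^3 + 2*t^2 - 4*t - 2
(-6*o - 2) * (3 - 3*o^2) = 18*o^3 + 6*o^2 - 18*o - 6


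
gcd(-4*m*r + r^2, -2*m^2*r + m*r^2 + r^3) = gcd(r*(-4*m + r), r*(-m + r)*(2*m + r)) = r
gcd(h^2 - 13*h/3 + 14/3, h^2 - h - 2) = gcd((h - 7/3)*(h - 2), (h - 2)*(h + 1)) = h - 2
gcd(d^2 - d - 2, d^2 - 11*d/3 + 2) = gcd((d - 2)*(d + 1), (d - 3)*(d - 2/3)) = 1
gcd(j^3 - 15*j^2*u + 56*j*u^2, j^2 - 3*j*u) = j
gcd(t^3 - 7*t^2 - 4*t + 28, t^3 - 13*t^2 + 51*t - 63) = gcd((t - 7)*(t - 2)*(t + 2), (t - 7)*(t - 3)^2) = t - 7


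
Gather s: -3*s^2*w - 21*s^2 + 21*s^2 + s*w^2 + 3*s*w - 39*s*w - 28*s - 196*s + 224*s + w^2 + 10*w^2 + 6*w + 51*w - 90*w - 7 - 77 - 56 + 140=-3*s^2*w + s*(w^2 - 36*w) + 11*w^2 - 33*w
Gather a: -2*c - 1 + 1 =-2*c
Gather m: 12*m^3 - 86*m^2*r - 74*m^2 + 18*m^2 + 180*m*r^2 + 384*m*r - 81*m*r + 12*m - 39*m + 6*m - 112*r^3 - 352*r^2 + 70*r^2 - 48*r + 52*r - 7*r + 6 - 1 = 12*m^3 + m^2*(-86*r - 56) + m*(180*r^2 + 303*r - 21) - 112*r^3 - 282*r^2 - 3*r + 5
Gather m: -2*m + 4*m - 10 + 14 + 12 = 2*m + 16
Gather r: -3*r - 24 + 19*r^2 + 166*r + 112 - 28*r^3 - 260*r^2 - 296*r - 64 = -28*r^3 - 241*r^2 - 133*r + 24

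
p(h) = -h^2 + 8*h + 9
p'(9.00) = -10.00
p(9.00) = 0.00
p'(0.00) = 8.00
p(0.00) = 9.00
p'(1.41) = 5.18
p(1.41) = 18.29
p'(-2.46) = 12.92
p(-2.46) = -16.73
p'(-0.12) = 8.24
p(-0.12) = 8.03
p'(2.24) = 3.52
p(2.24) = 21.90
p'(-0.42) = 8.84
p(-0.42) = 5.46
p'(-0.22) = 8.44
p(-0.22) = 7.19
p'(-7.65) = 23.30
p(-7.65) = -110.72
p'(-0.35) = 8.70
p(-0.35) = 6.08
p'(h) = 8 - 2*h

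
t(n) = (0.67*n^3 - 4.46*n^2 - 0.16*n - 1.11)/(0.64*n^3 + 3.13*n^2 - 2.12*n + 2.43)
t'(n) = (-1.92*n^2 - 6.26*n + 2.12)*(0.67*n^3 - 4.46*n^2 - 0.16*n - 1.11)/(0.64*n^3 + 3.13*n^2 - 2.12*n + 2.43)^2 + (2.01*n^2 - 8.92*n - 0.16)/(0.64*n^3 + 3.13*n^2 - 2.12*n + 2.43)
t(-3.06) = -3.10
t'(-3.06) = 1.80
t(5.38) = -0.15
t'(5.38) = 0.13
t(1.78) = -0.96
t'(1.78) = 0.40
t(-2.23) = -1.94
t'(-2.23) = 1.09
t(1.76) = -0.97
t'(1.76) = 0.40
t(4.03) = -0.35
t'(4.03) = 0.18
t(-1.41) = -1.18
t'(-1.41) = 0.81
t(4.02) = -0.35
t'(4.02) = 0.18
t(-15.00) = 2.30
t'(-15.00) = 0.13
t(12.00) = 0.33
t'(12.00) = 0.04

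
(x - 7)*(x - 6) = x^2 - 13*x + 42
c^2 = c^2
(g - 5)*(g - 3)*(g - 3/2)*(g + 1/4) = g^4 - 37*g^3/4 + 197*g^2/8 - 63*g/4 - 45/8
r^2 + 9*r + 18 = (r + 3)*(r + 6)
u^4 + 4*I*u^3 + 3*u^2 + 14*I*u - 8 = (u - 2*I)*(u + I)^2*(u + 4*I)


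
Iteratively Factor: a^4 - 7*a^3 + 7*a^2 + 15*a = (a - 3)*(a^3 - 4*a^2 - 5*a) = a*(a - 3)*(a^2 - 4*a - 5) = a*(a - 3)*(a + 1)*(a - 5)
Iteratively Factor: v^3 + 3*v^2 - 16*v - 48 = (v + 3)*(v^2 - 16) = (v + 3)*(v + 4)*(v - 4)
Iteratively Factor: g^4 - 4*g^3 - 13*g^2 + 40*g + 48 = (g - 4)*(g^3 - 13*g - 12) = (g - 4)^2*(g^2 + 4*g + 3) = (g - 4)^2*(g + 1)*(g + 3)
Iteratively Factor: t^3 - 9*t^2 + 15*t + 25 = (t + 1)*(t^2 - 10*t + 25) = (t - 5)*(t + 1)*(t - 5)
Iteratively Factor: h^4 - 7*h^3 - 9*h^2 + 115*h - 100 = (h + 4)*(h^3 - 11*h^2 + 35*h - 25) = (h - 1)*(h + 4)*(h^2 - 10*h + 25) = (h - 5)*(h - 1)*(h + 4)*(h - 5)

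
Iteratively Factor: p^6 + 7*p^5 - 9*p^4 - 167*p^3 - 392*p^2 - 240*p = (p - 5)*(p^5 + 12*p^4 + 51*p^3 + 88*p^2 + 48*p) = (p - 5)*(p + 3)*(p^4 + 9*p^3 + 24*p^2 + 16*p) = (p - 5)*(p + 3)*(p + 4)*(p^3 + 5*p^2 + 4*p) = (p - 5)*(p + 1)*(p + 3)*(p + 4)*(p^2 + 4*p) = (p - 5)*(p + 1)*(p + 3)*(p + 4)^2*(p)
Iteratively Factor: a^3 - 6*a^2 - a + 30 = (a - 3)*(a^2 - 3*a - 10) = (a - 3)*(a + 2)*(a - 5)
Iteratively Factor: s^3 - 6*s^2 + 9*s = (s - 3)*(s^2 - 3*s) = (s - 3)^2*(s)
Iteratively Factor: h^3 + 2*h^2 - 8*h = (h - 2)*(h^2 + 4*h) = h*(h - 2)*(h + 4)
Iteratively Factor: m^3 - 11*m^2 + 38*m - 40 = (m - 4)*(m^2 - 7*m + 10) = (m - 5)*(m - 4)*(m - 2)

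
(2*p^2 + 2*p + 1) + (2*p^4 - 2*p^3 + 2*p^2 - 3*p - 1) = 2*p^4 - 2*p^3 + 4*p^2 - p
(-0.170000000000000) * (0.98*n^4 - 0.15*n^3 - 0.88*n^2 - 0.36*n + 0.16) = -0.1666*n^4 + 0.0255*n^3 + 0.1496*n^2 + 0.0612*n - 0.0272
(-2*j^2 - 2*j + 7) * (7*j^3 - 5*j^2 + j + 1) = -14*j^5 - 4*j^4 + 57*j^3 - 39*j^2 + 5*j + 7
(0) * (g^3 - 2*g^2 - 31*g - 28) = 0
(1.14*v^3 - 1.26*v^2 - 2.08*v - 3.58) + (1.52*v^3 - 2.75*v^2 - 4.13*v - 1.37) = 2.66*v^3 - 4.01*v^2 - 6.21*v - 4.95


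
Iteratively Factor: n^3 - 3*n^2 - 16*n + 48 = (n - 3)*(n^2 - 16) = (n - 4)*(n - 3)*(n + 4)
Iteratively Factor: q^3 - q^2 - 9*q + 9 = (q + 3)*(q^2 - 4*q + 3) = (q - 1)*(q + 3)*(q - 3)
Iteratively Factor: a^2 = (a)*(a)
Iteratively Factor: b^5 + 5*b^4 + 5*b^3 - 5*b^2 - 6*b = (b - 1)*(b^4 + 6*b^3 + 11*b^2 + 6*b) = (b - 1)*(b + 2)*(b^3 + 4*b^2 + 3*b) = b*(b - 1)*(b + 2)*(b^2 + 4*b + 3) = b*(b - 1)*(b + 2)*(b + 3)*(b + 1)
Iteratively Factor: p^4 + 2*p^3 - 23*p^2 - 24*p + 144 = (p - 3)*(p^3 + 5*p^2 - 8*p - 48) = (p - 3)*(p + 4)*(p^2 + p - 12) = (p - 3)*(p + 4)^2*(p - 3)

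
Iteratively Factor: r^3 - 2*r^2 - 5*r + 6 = (r + 2)*(r^2 - 4*r + 3) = (r - 3)*(r + 2)*(r - 1)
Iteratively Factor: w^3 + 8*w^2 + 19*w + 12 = (w + 3)*(w^2 + 5*w + 4) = (w + 3)*(w + 4)*(w + 1)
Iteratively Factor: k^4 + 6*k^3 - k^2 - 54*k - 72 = (k + 2)*(k^3 + 4*k^2 - 9*k - 36) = (k + 2)*(k + 4)*(k^2 - 9) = (k - 3)*(k + 2)*(k + 4)*(k + 3)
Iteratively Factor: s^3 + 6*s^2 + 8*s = (s + 4)*(s^2 + 2*s) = s*(s + 4)*(s + 2)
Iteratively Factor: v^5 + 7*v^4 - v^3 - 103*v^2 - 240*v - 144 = (v + 3)*(v^4 + 4*v^3 - 13*v^2 - 64*v - 48) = (v + 3)*(v + 4)*(v^3 - 13*v - 12) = (v + 3)^2*(v + 4)*(v^2 - 3*v - 4) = (v + 1)*(v + 3)^2*(v + 4)*(v - 4)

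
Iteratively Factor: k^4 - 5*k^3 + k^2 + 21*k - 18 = (k - 3)*(k^3 - 2*k^2 - 5*k + 6) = (k - 3)^2*(k^2 + k - 2) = (k - 3)^2*(k + 2)*(k - 1)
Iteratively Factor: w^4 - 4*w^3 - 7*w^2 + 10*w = (w - 5)*(w^3 + w^2 - 2*w) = w*(w - 5)*(w^2 + w - 2) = w*(w - 5)*(w + 2)*(w - 1)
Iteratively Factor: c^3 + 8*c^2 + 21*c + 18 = (c + 2)*(c^2 + 6*c + 9) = (c + 2)*(c + 3)*(c + 3)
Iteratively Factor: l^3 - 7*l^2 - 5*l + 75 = (l - 5)*(l^2 - 2*l - 15) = (l - 5)^2*(l + 3)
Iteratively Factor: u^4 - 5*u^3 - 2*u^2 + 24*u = (u + 2)*(u^3 - 7*u^2 + 12*u) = (u - 4)*(u + 2)*(u^2 - 3*u) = u*(u - 4)*(u + 2)*(u - 3)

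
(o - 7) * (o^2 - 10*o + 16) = o^3 - 17*o^2 + 86*o - 112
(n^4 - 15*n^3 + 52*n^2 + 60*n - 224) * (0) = 0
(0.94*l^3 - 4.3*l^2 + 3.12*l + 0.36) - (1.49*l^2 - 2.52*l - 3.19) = 0.94*l^3 - 5.79*l^2 + 5.64*l + 3.55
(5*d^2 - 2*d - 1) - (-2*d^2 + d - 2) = 7*d^2 - 3*d + 1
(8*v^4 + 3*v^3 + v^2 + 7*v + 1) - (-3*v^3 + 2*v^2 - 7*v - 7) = 8*v^4 + 6*v^3 - v^2 + 14*v + 8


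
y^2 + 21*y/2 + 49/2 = (y + 7/2)*(y + 7)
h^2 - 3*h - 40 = (h - 8)*(h + 5)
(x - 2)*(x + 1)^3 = x^4 + x^3 - 3*x^2 - 5*x - 2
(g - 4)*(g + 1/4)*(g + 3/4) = g^3 - 3*g^2 - 61*g/16 - 3/4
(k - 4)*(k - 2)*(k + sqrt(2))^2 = k^4 - 6*k^3 + 2*sqrt(2)*k^3 - 12*sqrt(2)*k^2 + 10*k^2 - 12*k + 16*sqrt(2)*k + 16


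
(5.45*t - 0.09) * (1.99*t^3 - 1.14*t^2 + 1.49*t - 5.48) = 10.8455*t^4 - 6.3921*t^3 + 8.2231*t^2 - 30.0001*t + 0.4932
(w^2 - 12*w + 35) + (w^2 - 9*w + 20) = 2*w^2 - 21*w + 55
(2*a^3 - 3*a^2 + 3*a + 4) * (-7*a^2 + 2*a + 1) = -14*a^5 + 25*a^4 - 25*a^3 - 25*a^2 + 11*a + 4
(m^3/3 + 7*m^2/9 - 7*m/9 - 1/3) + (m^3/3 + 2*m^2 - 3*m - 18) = 2*m^3/3 + 25*m^2/9 - 34*m/9 - 55/3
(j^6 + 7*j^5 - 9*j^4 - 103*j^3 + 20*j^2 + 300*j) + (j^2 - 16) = j^6 + 7*j^5 - 9*j^4 - 103*j^3 + 21*j^2 + 300*j - 16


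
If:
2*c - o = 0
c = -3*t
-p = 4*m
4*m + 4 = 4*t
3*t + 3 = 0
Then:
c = 3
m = -2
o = 6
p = 8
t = -1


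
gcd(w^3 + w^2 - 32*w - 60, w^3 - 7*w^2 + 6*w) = w - 6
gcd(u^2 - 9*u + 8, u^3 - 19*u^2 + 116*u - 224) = u - 8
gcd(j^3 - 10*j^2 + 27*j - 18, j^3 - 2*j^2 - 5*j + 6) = j^2 - 4*j + 3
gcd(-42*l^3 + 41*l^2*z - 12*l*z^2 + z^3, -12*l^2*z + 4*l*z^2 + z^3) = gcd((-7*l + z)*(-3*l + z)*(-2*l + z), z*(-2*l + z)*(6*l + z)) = -2*l + z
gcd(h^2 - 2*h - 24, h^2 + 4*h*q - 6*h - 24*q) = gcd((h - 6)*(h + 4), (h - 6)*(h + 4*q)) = h - 6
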